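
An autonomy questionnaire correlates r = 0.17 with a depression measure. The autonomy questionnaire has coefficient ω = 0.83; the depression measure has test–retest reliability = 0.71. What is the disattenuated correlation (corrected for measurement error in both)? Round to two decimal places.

0.22

r_true = r_obs / √(r_xx · r_yy) = 0.17 / √(0.83 × 0.71) = 0.17 / √0.5893 = 0.17 / 0.7677 ≈ 0.22.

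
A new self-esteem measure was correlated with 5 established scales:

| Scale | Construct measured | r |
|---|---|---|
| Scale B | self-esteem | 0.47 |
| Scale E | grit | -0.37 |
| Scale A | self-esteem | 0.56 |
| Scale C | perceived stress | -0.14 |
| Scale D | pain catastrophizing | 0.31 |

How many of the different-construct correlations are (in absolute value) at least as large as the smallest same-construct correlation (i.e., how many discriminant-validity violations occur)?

Convergent (same construct = self-esteem): Scale B, Scale A.
Smallest convergent = 0.47. Discriminant |r|: 0.37, 0.14, 0.31; count ≥ 0.47 → 0.

0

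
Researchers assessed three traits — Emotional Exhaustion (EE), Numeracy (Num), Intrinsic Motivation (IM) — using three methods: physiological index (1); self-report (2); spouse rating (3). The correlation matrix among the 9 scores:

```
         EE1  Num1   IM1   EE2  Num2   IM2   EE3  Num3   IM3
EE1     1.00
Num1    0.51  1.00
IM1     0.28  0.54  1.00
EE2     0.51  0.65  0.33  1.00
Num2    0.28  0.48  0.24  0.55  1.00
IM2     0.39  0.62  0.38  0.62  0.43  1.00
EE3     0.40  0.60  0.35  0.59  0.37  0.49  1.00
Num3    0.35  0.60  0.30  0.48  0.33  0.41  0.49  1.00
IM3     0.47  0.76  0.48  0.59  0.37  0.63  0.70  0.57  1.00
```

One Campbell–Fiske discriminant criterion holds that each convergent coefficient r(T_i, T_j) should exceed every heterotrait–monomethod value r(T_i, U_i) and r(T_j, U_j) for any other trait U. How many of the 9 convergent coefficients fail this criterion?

8

Checking each validity diagonal entry against its comparison values:
EE (methods 1·2): 0.51 vs {0.51, 0.55, 0.28, 0.62} → fail.
EE (methods 1·3): 0.40 vs {0.51, 0.49, 0.28, 0.70} → fail.
EE (methods 2·3): 0.59 vs {0.55, 0.49, 0.62, 0.70} → fail.
Num (methods 1·2): 0.48 vs {0.51, 0.55, 0.54, 0.43} → fail.
Num (methods 1·3): 0.60 vs {0.51, 0.49, 0.54, 0.57} → pass.
Num (methods 2·3): 0.33 vs {0.55, 0.49, 0.43, 0.57} → fail.
IM (methods 1·2): 0.38 vs {0.28, 0.62, 0.54, 0.43} → fail.
IM (methods 1·3): 0.48 vs {0.28, 0.70, 0.54, 0.57} → fail.
IM (methods 2·3): 0.63 vs {0.62, 0.70, 0.43, 0.57} → fail.
8 of 9 fail.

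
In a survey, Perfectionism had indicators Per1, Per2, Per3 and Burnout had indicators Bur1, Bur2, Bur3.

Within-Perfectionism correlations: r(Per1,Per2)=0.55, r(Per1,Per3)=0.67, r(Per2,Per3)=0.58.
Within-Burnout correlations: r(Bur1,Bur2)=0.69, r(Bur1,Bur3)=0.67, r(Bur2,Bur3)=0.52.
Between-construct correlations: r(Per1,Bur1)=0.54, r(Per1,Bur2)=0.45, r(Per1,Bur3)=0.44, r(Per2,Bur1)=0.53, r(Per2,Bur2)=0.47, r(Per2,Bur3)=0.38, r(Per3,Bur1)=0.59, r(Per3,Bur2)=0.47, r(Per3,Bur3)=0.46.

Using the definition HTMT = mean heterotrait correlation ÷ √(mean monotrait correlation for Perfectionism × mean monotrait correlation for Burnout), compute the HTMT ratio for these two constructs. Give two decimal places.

Between-construct mean = 4.33/9 = 0.4811.
Mean within-Per = 1.80/3 = 0.6000; mean within-Bur = 1.88/3 = 0.6267.
Geometric mean = √(0.6000 × 0.6267) = 0.6132.
HTMT = 0.4811 / 0.6132 = 0.78.

0.78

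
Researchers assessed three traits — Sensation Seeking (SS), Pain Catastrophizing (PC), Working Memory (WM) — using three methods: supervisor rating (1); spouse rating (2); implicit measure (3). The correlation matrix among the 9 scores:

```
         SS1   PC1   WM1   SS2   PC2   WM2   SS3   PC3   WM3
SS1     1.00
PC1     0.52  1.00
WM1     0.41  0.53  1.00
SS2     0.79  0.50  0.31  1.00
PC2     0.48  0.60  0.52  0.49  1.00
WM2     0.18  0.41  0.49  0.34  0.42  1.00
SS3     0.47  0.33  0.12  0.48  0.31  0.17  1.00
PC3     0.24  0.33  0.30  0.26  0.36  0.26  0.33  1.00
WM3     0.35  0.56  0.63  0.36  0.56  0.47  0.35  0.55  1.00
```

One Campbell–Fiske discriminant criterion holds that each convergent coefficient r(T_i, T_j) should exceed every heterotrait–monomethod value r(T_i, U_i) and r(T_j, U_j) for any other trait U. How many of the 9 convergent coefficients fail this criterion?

6

Each convergent coefficient versus the relevant comparison correlations:
SS (methods 1·2): 0.79 vs {0.52, 0.49, 0.41, 0.34} → pass.
SS (methods 1·3): 0.47 vs {0.52, 0.33, 0.41, 0.35} → fail.
SS (methods 2·3): 0.48 vs {0.49, 0.33, 0.34, 0.35} → fail.
PC (methods 1·2): 0.60 vs {0.52, 0.49, 0.53, 0.42} → pass.
PC (methods 1·3): 0.33 vs {0.52, 0.33, 0.53, 0.55} → fail.
PC (methods 2·3): 0.36 vs {0.49, 0.33, 0.42, 0.55} → fail.
WM (methods 1·2): 0.49 vs {0.41, 0.34, 0.53, 0.42} → fail.
WM (methods 1·3): 0.63 vs {0.41, 0.35, 0.53, 0.55} → pass.
WM (methods 2·3): 0.47 vs {0.34, 0.35, 0.42, 0.55} → fail.
6 of 9 fail.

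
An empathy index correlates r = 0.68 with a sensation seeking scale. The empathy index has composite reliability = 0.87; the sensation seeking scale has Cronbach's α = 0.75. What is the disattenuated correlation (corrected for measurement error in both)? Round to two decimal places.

0.84

r_true = r_obs / √(r_xx · r_yy) = 0.68 / √(0.87 × 0.75) = 0.68 / √0.6525 = 0.68 / 0.8078 ≈ 0.84.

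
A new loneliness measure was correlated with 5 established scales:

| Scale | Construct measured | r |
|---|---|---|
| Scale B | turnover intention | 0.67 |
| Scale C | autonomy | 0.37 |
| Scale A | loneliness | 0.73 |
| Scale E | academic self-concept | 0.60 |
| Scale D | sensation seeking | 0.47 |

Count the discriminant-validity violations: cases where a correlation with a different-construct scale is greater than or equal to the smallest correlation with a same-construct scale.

0

Convergent (same construct = loneliness): Scale A.
Smallest convergent = 0.73. Discriminant values: 0.67, 0.37, 0.60, 0.47; count ≥ 0.73 → 0.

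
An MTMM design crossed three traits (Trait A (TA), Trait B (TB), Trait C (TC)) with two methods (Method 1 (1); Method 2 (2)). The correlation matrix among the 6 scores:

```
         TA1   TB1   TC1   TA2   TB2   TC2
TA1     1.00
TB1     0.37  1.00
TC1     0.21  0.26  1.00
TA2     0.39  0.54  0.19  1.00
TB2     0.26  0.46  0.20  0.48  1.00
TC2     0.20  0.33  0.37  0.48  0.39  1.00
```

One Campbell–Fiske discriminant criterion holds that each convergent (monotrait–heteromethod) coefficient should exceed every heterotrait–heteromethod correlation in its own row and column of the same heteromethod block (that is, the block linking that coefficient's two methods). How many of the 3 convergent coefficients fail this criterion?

2

Checking each validity diagonal entry against its comparison values:
TA (methods 1·2): 0.39 vs {0.26, 0.54, 0.20, 0.19} → fail.
TB (methods 1·2): 0.46 vs {0.54, 0.26, 0.33, 0.20} → fail.
TC (methods 1·2): 0.37 vs {0.19, 0.20, 0.20, 0.33} → pass.
2 of 3 fail.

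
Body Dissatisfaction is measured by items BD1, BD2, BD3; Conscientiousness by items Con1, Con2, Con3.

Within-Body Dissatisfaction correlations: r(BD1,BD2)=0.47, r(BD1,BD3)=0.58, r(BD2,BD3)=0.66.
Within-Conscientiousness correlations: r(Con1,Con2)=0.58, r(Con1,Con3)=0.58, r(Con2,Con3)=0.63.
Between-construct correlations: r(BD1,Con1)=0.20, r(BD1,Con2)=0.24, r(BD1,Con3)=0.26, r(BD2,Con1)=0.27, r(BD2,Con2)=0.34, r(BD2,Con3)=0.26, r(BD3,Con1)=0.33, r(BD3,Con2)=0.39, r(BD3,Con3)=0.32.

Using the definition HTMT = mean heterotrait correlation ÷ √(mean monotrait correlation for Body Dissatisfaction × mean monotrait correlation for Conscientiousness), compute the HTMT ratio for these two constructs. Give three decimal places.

0.497

Between-construct mean = 2.61/9 = 0.2900.
Mean within-BD = 1.71/3 = 0.5700; mean within-Con = 1.79/3 = 0.5967.
Geometric mean = √(0.5700 × 0.5967) = 0.5832.
HTMT = 0.2900 / 0.5832 = 0.497.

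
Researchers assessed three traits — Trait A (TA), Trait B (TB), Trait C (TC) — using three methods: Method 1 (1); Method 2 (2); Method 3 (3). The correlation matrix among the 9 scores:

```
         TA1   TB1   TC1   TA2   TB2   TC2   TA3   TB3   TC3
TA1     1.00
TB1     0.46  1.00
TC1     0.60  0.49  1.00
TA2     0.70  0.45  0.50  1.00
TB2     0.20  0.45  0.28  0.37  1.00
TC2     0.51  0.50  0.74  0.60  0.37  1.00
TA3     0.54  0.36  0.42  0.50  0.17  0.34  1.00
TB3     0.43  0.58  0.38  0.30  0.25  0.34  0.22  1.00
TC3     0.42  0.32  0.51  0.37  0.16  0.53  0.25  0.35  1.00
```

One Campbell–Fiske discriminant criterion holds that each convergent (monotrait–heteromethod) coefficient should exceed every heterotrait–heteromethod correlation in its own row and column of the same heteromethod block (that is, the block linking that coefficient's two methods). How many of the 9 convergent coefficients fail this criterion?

2

Checking each validity diagonal entry against its comparison values:
TA (methods 1·2): 0.70 vs {0.20, 0.45, 0.51, 0.50} → pass.
TA (methods 1·3): 0.54 vs {0.43, 0.36, 0.42, 0.42} → pass.
TA (methods 2·3): 0.50 vs {0.30, 0.17, 0.37, 0.34} → pass.
TB (methods 1·2): 0.45 vs {0.45, 0.20, 0.50, 0.28} → fail.
TB (methods 1·3): 0.58 vs {0.36, 0.43, 0.32, 0.38} → pass.
TB (methods 2·3): 0.25 vs {0.17, 0.30, 0.16, 0.34} → fail.
TC (methods 1·2): 0.74 vs {0.50, 0.51, 0.28, 0.50} → pass.
TC (methods 1·3): 0.51 vs {0.42, 0.42, 0.38, 0.32} → pass.
TC (methods 2·3): 0.53 vs {0.34, 0.37, 0.34, 0.16} → pass.
2 of 9 fail.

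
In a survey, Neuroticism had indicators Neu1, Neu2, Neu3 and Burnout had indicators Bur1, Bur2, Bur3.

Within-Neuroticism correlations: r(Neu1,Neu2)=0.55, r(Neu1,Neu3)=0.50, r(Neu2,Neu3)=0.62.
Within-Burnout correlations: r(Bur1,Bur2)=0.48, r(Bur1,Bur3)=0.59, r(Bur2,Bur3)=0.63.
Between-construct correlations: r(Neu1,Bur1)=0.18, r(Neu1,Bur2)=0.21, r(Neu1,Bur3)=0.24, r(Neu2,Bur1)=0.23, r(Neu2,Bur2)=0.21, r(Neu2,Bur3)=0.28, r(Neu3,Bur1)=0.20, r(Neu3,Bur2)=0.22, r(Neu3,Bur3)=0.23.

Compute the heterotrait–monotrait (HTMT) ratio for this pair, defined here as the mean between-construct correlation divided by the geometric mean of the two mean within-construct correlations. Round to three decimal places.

0.396

Mean heterotrait r = 2.00/9 = 0.2222.
Mean within-Neu = 1.67/3 = 0.5567; mean within-Bur = 1.70/3 = 0.5667.
Geometric mean = √(0.5567 × 0.5667) = 0.5617.
HTMT = 0.2222 / 0.5617 = 0.396.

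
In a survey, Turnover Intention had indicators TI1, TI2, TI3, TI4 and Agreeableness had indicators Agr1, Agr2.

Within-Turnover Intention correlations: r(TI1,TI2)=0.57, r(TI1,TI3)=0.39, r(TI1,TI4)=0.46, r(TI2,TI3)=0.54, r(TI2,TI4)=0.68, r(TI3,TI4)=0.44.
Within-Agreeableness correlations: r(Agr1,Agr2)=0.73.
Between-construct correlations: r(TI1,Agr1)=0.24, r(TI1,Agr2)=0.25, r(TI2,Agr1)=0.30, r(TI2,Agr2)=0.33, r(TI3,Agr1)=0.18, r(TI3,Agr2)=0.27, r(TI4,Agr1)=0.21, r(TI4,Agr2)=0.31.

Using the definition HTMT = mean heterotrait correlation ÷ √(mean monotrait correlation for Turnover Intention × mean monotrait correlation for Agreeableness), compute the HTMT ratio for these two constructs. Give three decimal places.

0.427

Mean heterotrait r = 2.09/8 = 0.2613.
Mean within-TI = 3.08/6 = 0.5133; mean within-Agr = 0.73/1 = 0.7300.
Geometric mean = √(0.5133 × 0.7300) = 0.6121.
HTMT = 0.2613 / 0.6121 = 0.427.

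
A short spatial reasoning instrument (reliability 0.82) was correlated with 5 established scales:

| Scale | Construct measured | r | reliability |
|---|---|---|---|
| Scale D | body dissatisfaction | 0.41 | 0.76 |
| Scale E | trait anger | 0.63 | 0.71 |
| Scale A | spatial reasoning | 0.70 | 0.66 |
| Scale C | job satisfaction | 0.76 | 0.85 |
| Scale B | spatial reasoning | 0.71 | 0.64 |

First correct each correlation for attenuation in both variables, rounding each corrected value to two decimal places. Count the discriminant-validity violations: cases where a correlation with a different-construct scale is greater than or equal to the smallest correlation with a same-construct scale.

Disattenuated r (r / √(r_scale · r_new)):
  Scale D (disc): 0.41 / √(0.76·0.82) = 0.52
  Scale E (disc): 0.63 / √(0.71·0.82) = 0.83
  Scale A (conv): 0.70 / √(0.66·0.82) = 0.95
  Scale C (disc): 0.76 / √(0.85·0.82) = 0.91
  Scale B (conv): 0.71 / √(0.64·0.82) = 0.98
Smallest convergent = 0.95. Discriminant values: 0.52, 0.83, 0.91; count ≥ 0.95 → 0.

0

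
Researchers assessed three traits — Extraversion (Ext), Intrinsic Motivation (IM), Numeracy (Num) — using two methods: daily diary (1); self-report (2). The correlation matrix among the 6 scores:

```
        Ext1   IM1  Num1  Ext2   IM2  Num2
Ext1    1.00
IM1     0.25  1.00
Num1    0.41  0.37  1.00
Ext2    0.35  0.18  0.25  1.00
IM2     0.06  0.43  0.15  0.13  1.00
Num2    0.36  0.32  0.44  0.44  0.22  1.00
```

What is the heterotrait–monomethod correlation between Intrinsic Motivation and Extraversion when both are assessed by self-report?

0.13

Different traits, same method: r(IM2, Ext2) = 0.13.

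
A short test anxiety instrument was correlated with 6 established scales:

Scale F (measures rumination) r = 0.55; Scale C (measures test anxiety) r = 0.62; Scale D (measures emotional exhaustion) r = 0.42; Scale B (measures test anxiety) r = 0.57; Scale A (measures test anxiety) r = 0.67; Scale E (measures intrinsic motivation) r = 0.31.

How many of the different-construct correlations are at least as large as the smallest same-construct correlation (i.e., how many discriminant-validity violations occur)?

0

Convergent (same construct = test anxiety): Scale C, Scale B, Scale A.
Smallest convergent = 0.57. Discriminant values: 0.55, 0.42, 0.31; count ≥ 0.57 → 0.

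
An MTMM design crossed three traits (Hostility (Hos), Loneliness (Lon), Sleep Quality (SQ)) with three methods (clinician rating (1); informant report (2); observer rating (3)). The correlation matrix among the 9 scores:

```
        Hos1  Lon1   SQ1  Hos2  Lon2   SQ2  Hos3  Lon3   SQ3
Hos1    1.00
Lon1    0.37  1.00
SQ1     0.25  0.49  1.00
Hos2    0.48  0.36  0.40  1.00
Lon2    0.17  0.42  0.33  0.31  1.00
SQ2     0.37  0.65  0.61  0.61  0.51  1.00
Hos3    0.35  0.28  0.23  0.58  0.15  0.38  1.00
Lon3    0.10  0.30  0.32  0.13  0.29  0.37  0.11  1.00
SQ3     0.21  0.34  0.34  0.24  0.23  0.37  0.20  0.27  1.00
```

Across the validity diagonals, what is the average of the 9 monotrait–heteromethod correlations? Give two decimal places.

0.42

Convergent values: 0.48, 0.35, 0.58, 0.42, 0.30, 0.29, 0.61, 0.34, 0.37; mean = 3.74/9 = 0.42.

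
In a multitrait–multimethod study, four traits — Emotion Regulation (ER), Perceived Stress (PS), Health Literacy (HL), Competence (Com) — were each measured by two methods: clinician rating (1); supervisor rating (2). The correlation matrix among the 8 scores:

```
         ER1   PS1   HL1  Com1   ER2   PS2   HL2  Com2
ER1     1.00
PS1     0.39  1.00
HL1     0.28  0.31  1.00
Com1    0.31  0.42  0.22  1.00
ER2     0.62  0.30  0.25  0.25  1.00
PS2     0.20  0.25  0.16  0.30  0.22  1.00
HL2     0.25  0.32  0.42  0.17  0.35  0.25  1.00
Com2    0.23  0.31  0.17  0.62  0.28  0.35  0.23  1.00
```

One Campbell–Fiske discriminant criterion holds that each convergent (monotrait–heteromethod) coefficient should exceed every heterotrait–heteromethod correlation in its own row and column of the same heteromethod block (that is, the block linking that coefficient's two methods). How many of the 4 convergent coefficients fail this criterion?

Convergent coefficients and their comparison sets:
ER (methods 1·2): 0.62 vs {0.20, 0.30, 0.25, 0.25, 0.23, 0.25} → pass.
PS (methods 1·2): 0.25 vs {0.30, 0.20, 0.32, 0.16, 0.31, 0.30} → fail.
HL (methods 1·2): 0.42 vs {0.25, 0.25, 0.16, 0.32, 0.17, 0.17} → pass.
Com (methods 1·2): 0.62 vs {0.25, 0.23, 0.30, 0.31, 0.17, 0.17} → pass.
1 of 4 fail.

1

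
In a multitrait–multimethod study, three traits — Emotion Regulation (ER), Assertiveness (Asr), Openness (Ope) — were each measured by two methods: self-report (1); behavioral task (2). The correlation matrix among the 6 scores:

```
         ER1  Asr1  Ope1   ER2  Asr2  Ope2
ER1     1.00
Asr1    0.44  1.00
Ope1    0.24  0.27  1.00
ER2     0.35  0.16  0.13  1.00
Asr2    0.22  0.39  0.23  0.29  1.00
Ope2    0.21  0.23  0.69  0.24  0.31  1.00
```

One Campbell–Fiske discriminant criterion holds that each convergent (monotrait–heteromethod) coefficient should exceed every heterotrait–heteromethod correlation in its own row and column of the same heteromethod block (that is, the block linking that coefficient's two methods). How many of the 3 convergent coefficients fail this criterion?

Convergent coefficients and their comparison sets:
ER (methods 1·2): 0.35 vs {0.22, 0.16, 0.21, 0.13} → pass.
Asr (methods 1·2): 0.39 vs {0.16, 0.22, 0.23, 0.23} → pass.
Ope (methods 1·2): 0.69 vs {0.13, 0.21, 0.23, 0.23} → pass.
0 of 3 fail.

0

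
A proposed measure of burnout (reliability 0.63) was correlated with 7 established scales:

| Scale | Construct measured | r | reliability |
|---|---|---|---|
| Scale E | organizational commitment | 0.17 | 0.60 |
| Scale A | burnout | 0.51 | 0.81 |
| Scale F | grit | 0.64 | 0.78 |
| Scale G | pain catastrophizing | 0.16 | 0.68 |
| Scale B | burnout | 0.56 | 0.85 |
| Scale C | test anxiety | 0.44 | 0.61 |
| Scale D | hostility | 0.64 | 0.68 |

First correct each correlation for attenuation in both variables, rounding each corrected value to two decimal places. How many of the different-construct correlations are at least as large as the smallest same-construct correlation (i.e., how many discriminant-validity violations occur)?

3

Disattenuated r (r / √(r_scale · r_new)):
  Scale E (disc): 0.17 / √(0.60·0.63) = 0.28
  Scale A (conv): 0.51 / √(0.81·0.63) = 0.71
  Scale F (disc): 0.64 / √(0.78·0.63) = 0.91
  Scale G (disc): 0.16 / √(0.68·0.63) = 0.24
  Scale B (conv): 0.56 / √(0.85·0.63) = 0.77
  Scale C (disc): 0.44 / √(0.61·0.63) = 0.71
  Scale D (disc): 0.64 / √(0.68·0.63) = 0.98
Smallest convergent = 0.71. Discriminant values: 0.28, 0.91, 0.24, 0.71, 0.98; count ≥ 0.71 → 3.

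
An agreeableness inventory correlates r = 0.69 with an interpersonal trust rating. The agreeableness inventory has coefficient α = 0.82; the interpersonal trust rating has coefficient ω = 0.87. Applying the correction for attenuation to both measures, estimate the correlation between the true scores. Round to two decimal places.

r_true = r_obs / √(r_xx · r_yy) = 0.69 / √(0.82 × 0.87) = 0.69 / √0.7134 = 0.69 / 0.8446 ≈ 0.82.

0.82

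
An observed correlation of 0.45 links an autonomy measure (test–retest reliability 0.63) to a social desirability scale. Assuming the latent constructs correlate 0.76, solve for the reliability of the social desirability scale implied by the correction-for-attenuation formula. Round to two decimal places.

0.56

r_true = r_obs / √(r_xx · r_yy) ⇒ 0.76 = 0.45 / √(0.63 · r_yy).
√(0.63 · r_yy) = 0.45 / 0.76 = 0.5921; 0.63 · r_yy = 0.3506; r_yy = 0.3506 / 0.63 ≈ 0.56.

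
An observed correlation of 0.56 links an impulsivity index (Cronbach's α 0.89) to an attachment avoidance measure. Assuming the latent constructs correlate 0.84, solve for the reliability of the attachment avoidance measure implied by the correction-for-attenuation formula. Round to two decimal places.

r_true = r_obs / √(r_xx · r_yy) ⇒ 0.84 = 0.56 / √(0.89 · r_yy).
√(0.89 · r_yy) = 0.56 / 0.84 = 0.6667; 0.89 · r_yy = 0.4445; r_yy = 0.4445 / 0.89 ≈ 0.50.

0.50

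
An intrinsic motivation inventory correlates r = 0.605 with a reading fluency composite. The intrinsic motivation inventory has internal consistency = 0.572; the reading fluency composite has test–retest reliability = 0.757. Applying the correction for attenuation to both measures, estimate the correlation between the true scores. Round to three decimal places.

r_true = r_obs / √(r_xx · r_yy) = 0.605 / √(0.572 × 0.757) = 0.605 / √0.433004 = 0.605 / 0.6580 ≈ 0.919.

0.919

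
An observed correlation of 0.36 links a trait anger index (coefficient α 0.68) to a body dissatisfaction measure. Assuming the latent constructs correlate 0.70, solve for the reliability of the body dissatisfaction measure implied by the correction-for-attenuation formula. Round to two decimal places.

r_true = r_obs / √(r_xx · r_yy) ⇒ 0.70 = 0.36 / √(0.68 · r_yy).
√(0.68 · r_yy) = 0.36 / 0.70 = 0.5143; 0.68 · r_yy = 0.2645; r_yy = 0.2645 / 0.68 ≈ 0.39.

0.39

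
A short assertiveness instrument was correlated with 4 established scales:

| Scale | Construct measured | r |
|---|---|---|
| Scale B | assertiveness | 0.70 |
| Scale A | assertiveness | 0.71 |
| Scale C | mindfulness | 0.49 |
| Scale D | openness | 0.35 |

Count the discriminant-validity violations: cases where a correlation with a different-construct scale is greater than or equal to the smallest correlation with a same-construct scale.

0

Convergent (same construct = assertiveness): Scale B, Scale A.
Smallest convergent = 0.70. Discriminant values: 0.49, 0.35; count ≥ 0.70 → 0.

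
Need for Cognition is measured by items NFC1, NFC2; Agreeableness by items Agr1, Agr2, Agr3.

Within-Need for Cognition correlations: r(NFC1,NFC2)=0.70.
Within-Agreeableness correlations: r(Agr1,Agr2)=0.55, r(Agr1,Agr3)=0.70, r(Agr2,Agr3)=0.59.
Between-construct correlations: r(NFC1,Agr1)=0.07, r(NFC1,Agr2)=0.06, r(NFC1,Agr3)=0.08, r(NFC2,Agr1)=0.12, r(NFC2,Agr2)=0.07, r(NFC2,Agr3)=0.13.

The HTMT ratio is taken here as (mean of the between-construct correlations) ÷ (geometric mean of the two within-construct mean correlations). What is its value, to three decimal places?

Between-construct mean = 0.53/6 = 0.0883.
Mean within-NFC = 0.70/1 = 0.7000; mean within-Agr = 1.84/3 = 0.6133.
Geometric mean = √(0.7000 × 0.6133) = 0.6552.
HTMT = 0.0883 / 0.6552 = 0.135.

0.135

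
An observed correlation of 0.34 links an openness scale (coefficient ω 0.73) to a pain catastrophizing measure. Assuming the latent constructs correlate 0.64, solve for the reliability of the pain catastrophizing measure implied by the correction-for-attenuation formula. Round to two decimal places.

0.39

r_true = r_obs / √(r_xx · r_yy) ⇒ 0.64 = 0.34 / √(0.73 · r_yy).
√(0.73 · r_yy) = 0.34 / 0.64 = 0.5313; 0.73 · r_yy = 0.2823; r_yy = 0.2823 / 0.73 ≈ 0.39.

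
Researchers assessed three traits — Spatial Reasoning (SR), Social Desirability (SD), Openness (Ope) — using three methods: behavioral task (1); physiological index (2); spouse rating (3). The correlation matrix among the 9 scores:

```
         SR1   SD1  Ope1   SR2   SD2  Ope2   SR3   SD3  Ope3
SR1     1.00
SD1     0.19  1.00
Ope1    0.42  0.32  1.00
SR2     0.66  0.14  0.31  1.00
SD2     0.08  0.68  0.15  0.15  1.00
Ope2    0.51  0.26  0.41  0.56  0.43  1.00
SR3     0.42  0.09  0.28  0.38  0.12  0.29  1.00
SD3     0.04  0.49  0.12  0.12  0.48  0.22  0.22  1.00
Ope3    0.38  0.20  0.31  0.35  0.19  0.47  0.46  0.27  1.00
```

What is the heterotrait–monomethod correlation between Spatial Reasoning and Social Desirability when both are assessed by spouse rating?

Different traits, same method: r(SR3, SD3) = 0.22.

0.22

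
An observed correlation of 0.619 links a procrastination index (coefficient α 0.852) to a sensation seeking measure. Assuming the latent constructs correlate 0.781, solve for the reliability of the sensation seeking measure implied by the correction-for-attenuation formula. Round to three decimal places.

r_true = r_obs / √(r_xx · r_yy) ⇒ 0.781 = 0.619 / √(0.852 · r_yy).
√(0.852 · r_yy) = 0.619 / 0.781 = 0.7926; 0.852 · r_yy = 0.6282; r_yy = 0.6282 / 0.852 ≈ 0.737.

0.737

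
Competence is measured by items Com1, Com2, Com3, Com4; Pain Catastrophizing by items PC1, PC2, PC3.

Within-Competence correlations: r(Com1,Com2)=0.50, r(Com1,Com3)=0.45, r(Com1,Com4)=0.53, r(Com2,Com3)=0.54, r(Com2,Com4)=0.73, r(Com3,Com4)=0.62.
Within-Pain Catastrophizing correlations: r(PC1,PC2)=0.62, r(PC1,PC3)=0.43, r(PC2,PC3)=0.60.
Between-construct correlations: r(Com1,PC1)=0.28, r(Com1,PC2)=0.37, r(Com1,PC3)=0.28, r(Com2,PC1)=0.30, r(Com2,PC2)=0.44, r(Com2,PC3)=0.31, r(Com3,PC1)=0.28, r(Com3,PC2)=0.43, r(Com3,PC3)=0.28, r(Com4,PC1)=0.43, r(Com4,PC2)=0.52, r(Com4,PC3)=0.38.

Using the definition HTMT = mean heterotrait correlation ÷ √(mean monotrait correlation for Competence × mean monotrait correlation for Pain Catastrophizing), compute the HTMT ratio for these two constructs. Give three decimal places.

Mean heterotrait r = 4.30/12 = 0.3583.
Mean within-Com = 3.37/6 = 0.5617; mean within-PC = 1.65/3 = 0.5500.
Geometric mean = √(0.5617 × 0.5500) = 0.5558.
HTMT = 0.3583 / 0.5558 = 0.645.

0.645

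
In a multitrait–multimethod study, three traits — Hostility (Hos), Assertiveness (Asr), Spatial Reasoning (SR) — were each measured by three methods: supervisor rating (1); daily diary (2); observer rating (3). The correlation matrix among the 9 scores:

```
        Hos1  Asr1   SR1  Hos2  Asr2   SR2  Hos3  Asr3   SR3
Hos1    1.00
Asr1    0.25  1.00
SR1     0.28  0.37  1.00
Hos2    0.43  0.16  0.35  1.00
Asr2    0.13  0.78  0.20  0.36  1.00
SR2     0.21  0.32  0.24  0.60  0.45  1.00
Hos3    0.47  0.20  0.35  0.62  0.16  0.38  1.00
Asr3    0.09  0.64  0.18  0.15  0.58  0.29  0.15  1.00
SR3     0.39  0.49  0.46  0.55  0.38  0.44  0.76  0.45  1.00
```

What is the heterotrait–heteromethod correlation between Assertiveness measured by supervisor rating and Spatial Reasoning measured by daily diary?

0.32

Different traits and methods: r(Asr1, SR2) = 0.32.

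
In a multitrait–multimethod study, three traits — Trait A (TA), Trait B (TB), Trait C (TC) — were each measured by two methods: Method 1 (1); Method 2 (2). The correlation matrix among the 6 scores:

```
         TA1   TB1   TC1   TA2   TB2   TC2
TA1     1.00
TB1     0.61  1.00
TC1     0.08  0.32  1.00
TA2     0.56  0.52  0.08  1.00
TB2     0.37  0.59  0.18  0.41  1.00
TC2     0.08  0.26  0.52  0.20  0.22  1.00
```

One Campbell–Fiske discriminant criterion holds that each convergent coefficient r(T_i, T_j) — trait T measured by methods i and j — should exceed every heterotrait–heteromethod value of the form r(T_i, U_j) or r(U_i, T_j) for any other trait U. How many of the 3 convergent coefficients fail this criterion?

0

Each convergent coefficient versus the relevant comparison correlations:
TA (methods 1·2): 0.56 vs {0.37, 0.52, 0.08, 0.08} → pass.
TB (methods 1·2): 0.59 vs {0.52, 0.37, 0.26, 0.18} → pass.
TC (methods 1·2): 0.52 vs {0.08, 0.08, 0.18, 0.26} → pass.
0 of 3 fail.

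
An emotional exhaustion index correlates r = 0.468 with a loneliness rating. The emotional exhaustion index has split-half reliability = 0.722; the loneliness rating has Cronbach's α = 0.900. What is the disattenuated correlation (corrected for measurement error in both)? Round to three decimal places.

0.581

r_true = r_obs / √(r_xx · r_yy) = 0.468 / √(0.722 × 0.900) = 0.468 / √0.649800 = 0.468 / 0.8061 ≈ 0.581.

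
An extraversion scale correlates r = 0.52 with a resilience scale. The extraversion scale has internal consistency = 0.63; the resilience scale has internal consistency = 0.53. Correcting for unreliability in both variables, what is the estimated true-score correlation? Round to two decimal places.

r_true = r_obs / √(r_xx · r_yy) = 0.52 / √(0.63 × 0.53) = 0.52 / √0.3339 = 0.52 / 0.5778 ≈ 0.90.

0.90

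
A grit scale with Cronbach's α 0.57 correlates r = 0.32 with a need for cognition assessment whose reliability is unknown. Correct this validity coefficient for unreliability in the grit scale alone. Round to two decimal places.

Single correction: r_c = r_obs / √r_xx = 0.32 / √0.57 = 0.32 / 0.7550 ≈ 0.42.

0.42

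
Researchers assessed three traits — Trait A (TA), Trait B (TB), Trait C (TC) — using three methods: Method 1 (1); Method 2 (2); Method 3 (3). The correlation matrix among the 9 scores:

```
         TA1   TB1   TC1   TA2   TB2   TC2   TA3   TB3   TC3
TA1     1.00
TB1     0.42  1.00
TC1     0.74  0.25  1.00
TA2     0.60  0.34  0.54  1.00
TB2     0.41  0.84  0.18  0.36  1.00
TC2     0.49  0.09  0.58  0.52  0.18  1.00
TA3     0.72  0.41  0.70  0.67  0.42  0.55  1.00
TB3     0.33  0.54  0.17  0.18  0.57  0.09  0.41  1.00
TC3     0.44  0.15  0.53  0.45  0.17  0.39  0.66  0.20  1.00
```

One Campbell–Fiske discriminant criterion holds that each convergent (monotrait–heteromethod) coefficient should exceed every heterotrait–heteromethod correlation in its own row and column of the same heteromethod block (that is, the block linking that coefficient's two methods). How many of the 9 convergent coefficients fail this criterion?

Each convergent coefficient versus the relevant comparison correlations:
TA (methods 1·2): 0.60 vs {0.41, 0.34, 0.49, 0.54} → pass.
TA (methods 1·3): 0.72 vs {0.33, 0.41, 0.44, 0.70} → pass.
TA (methods 2·3): 0.67 vs {0.18, 0.42, 0.45, 0.55} → pass.
TB (methods 1·2): 0.84 vs {0.34, 0.41, 0.09, 0.18} → pass.
TB (methods 1·3): 0.54 vs {0.41, 0.33, 0.15, 0.17} → pass.
TB (methods 2·3): 0.57 vs {0.42, 0.18, 0.17, 0.09} → pass.
TC (methods 1·2): 0.58 vs {0.54, 0.49, 0.18, 0.09} → pass.
TC (methods 1·3): 0.53 vs {0.70, 0.44, 0.17, 0.15} → fail.
TC (methods 2·3): 0.39 vs {0.55, 0.45, 0.09, 0.17} → fail.
2 of 9 fail.

2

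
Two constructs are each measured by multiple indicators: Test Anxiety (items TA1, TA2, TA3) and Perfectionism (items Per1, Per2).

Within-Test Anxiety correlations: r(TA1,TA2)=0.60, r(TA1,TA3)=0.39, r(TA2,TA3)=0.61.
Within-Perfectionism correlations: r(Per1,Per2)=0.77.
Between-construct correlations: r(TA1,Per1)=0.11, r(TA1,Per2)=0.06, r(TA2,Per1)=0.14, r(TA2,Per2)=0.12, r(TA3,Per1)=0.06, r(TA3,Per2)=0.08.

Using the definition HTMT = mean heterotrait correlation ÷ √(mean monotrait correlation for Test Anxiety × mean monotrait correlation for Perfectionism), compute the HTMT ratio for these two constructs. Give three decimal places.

0.148

Mean heterotrait r = 0.57/6 = 0.0950.
Mean within-TA = 1.60/3 = 0.5333; mean within-Per = 0.77/1 = 0.7700.
Geometric mean = √(0.5333 × 0.7700) = 0.6408.
HTMT = 0.0950 / 0.6408 = 0.148.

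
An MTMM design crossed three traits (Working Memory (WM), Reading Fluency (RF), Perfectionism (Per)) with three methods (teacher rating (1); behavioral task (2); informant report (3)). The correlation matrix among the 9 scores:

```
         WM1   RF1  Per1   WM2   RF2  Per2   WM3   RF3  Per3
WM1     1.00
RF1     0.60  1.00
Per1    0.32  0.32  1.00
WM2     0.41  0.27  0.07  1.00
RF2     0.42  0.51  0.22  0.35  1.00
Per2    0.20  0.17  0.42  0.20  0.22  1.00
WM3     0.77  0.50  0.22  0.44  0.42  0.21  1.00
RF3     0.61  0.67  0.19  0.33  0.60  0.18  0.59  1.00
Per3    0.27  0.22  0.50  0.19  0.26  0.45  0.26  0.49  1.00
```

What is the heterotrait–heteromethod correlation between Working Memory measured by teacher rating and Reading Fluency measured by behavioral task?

Different traits and methods: r(WM1, RF2) = 0.42.

0.42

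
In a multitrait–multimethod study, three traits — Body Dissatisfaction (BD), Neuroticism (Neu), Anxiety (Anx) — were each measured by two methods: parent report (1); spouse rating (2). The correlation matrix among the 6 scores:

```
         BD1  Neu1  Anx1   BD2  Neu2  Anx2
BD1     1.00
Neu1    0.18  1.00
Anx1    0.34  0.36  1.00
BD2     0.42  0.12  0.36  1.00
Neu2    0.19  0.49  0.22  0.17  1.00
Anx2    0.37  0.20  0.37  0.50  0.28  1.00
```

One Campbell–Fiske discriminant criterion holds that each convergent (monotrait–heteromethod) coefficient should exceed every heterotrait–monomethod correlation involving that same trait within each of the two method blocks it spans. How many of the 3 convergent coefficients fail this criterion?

2

Checking each validity diagonal entry against its comparison values:
BD (methods 1·2): 0.42 vs {0.18, 0.17, 0.34, 0.50} → fail.
Neu (methods 1·2): 0.49 vs {0.18, 0.17, 0.36, 0.28} → pass.
Anx (methods 1·2): 0.37 vs {0.34, 0.50, 0.36, 0.28} → fail.
2 of 3 fail.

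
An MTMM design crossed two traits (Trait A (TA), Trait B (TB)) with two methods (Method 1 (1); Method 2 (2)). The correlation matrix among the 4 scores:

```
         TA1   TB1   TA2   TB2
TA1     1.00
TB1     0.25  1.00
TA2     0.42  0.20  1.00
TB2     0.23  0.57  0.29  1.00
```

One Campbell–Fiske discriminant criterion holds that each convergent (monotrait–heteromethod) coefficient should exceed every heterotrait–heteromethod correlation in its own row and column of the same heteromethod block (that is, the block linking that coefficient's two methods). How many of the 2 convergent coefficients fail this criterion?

Checking each validity diagonal entry against its comparison values:
TA (methods 1·2): 0.42 vs {0.23, 0.20} → pass.
TB (methods 1·2): 0.57 vs {0.20, 0.23} → pass.
0 of 2 fail.

0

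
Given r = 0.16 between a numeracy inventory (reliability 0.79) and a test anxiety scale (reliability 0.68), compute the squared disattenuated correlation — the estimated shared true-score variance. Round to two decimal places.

Disattenuated r = 0.16 / √(0.79 × 0.68) = 0.16 / 0.7329 = 0.2183.
Shared true-score variance = 0.2183² = 0.0477 ≈ 0.05.

0.05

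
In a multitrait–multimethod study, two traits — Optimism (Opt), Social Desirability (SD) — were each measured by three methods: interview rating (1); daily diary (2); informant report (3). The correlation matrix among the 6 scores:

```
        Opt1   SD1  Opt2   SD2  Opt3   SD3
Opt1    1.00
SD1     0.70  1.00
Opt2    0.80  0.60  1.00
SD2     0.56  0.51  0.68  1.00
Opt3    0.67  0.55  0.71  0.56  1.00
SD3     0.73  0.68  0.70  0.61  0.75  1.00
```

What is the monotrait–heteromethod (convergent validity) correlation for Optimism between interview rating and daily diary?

0.80

Same trait (Opt), different methods: r(Opt1, Opt2) = 0.80.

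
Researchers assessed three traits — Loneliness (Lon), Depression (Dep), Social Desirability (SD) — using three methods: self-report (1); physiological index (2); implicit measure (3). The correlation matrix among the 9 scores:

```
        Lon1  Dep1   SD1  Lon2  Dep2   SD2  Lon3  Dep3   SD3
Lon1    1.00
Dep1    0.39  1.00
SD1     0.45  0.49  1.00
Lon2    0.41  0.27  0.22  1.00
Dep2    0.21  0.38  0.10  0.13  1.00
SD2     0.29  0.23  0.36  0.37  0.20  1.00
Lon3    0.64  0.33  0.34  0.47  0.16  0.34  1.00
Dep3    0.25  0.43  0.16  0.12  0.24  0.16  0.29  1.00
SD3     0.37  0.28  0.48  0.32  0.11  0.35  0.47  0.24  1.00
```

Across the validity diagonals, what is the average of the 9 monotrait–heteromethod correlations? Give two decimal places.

0.42

Convergent values: 0.41, 0.64, 0.47, 0.38, 0.43, 0.24, 0.36, 0.48, 0.35; mean = 3.76/9 = 0.42.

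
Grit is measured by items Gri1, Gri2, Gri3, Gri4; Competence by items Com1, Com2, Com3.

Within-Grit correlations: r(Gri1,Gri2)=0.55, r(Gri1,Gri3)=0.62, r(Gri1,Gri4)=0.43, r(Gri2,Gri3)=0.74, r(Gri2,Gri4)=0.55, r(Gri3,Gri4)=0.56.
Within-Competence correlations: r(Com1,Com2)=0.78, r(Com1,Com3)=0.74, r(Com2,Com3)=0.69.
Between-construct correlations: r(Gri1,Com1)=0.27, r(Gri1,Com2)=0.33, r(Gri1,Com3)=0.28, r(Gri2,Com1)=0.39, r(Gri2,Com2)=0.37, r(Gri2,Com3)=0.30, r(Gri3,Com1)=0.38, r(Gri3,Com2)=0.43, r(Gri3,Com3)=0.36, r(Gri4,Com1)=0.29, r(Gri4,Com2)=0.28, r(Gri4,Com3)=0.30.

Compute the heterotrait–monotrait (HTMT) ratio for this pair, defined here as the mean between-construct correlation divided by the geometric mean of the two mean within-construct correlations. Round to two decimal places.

Mean between = 3.98/12 = 0.3317.
Mean within-Gri = 3.45/6 = 0.5750; mean within-Com = 2.21/3 = 0.7367.
Geometric mean = √(0.5750 × 0.7367) = 0.6508.
HTMT = 0.3317 / 0.6508 = 0.51.

0.51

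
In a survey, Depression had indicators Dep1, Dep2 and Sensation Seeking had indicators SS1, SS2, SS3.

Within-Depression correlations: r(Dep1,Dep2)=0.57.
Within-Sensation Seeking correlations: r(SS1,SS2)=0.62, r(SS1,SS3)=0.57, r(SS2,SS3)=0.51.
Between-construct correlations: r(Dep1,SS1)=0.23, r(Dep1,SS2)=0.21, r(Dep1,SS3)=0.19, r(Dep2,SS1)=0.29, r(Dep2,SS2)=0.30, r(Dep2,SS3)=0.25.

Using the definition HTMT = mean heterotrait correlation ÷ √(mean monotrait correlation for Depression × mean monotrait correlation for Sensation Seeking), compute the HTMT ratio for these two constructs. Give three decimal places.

Between-construct mean = 1.47/6 = 0.2450.
Mean within-Dep = 0.57/1 = 0.5700; mean within-SS = 1.70/3 = 0.5667.
Geometric mean = √(0.5700 × 0.5667) = 0.5683.
HTMT = 0.2450 / 0.5683 = 0.431.

0.431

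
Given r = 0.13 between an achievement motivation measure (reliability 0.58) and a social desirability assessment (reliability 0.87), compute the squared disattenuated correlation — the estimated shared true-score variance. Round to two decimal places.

0.03

Disattenuated r = 0.13 / √(0.58 × 0.87) = 0.13 / 0.7104 = 0.1830.
Shared true-score variance = 0.1830² = 0.0335 ≈ 0.03.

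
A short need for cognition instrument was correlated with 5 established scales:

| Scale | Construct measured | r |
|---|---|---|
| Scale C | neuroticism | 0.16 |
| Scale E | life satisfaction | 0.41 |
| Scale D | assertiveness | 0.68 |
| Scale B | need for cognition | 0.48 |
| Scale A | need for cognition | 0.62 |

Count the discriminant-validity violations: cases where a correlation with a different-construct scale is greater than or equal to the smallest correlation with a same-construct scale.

1

Convergent (same construct = need for cognition): Scale B, Scale A.
Smallest convergent = 0.48. Discriminant values: 0.16, 0.41, 0.68; count ≥ 0.48 → 1.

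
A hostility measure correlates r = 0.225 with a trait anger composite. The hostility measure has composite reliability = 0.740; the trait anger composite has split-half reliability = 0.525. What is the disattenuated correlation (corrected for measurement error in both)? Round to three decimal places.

r_true = r_obs / √(r_xx · r_yy) = 0.225 / √(0.740 × 0.525) = 0.225 / √0.388500 = 0.225 / 0.6233 ≈ 0.361.

0.361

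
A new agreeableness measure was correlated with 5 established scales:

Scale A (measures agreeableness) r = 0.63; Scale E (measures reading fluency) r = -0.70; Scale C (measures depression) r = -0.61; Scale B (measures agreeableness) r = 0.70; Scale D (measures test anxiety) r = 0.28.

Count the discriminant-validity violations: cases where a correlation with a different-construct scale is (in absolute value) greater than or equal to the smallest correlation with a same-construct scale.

Convergent (same construct = agreeableness): Scale A, Scale B.
Smallest convergent = 0.63. Discriminant |r|: 0.70, 0.61, 0.28; count ≥ 0.63 → 1.

1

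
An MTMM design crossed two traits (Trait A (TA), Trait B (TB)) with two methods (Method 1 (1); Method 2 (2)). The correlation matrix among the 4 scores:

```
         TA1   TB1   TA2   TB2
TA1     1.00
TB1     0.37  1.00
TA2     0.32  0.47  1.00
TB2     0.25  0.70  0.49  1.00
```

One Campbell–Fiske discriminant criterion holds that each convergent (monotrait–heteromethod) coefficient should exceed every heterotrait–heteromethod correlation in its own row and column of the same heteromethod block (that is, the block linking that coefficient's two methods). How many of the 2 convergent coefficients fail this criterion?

1

Checking each validity diagonal entry against its comparison values:
TA (methods 1·2): 0.32 vs {0.25, 0.47} → fail.
TB (methods 1·2): 0.70 vs {0.47, 0.25} → pass.
1 of 2 fail.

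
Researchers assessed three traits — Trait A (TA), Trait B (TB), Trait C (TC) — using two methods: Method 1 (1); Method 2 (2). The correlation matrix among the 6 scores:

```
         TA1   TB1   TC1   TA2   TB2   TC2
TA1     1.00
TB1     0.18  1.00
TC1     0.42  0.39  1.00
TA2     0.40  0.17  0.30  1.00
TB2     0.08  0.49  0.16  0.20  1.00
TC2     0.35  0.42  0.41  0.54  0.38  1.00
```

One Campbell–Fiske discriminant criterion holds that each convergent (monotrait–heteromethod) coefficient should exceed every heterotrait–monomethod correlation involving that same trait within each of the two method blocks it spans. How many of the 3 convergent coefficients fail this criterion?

2

Each convergent coefficient versus the relevant comparison correlations:
TA (methods 1·2): 0.40 vs {0.18, 0.20, 0.42, 0.54} → fail.
TB (methods 1·2): 0.49 vs {0.18, 0.20, 0.39, 0.38} → pass.
TC (methods 1·2): 0.41 vs {0.42, 0.54, 0.39, 0.38} → fail.
2 of 3 fail.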